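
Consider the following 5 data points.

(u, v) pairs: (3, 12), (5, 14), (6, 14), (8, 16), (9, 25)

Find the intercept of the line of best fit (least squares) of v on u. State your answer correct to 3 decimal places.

5.105

n = 5, Σx = 31, Σy = 81, Σxy = 543, Σx² = 215
Sxx = Σx² − (Σx)²/n = 215 − 192.2 = 22.8
Sxy = Σxy − (Σx)(Σy)/n = 543 − 502.2 = 40.8
b = Sxy/Sxx = 40.8/22.8 = 1.789474
a = ȳ − b·x̄ = 16.2 − 1.789474·6.2 = 5.105263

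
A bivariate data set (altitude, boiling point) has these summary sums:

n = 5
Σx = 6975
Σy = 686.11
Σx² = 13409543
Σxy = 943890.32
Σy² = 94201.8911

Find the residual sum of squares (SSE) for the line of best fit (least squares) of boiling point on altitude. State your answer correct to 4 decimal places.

4.9114

Sxx = Σx² − (Σx)²/n = 13409543 − 9730125 = 3679418
Sxy = Σxy − (Σx)(Σy)/n = 943890.32 − 957123.45 = -13233.13
Syy = Σy² − (Σy)²/n = 94201.8911 − 94149.38642 = 52.50468
b = Sxy/Sxx = -13233.13/3679418 = -0.003597
SSE = Syy − b·Sxy = 52.50468 − (-0.003597)·(-13233.13) = 4.911357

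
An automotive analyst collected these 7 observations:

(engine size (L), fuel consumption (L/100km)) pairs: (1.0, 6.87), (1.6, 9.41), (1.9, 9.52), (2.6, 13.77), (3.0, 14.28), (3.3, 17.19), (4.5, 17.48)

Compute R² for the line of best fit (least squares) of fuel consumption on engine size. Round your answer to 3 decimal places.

n = 7, Σx = 17.9, Σy = 88.52, Σxy = 254.043, Σx² = 54.07, Σy² = 1220.9532
Sxx = Σx² − (Σx)²/n = 54.07 − 45.772857 = 8.297143
Sxy = Σxy − (Σx)(Σy)/n = 254.043 − 226.358286 = 27.684714
Syy = Σy² − (Σy)²/n = 1220.9532 − 1119.398629 = 101.554571
R² = Sxy²/(Sxx·Syy) = (27.684714)²/(8.297143·101.554571) = 0.909603

0.910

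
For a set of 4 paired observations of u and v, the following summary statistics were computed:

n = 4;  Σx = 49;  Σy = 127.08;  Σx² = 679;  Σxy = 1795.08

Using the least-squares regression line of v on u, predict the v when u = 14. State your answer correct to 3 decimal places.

Sxx = Σx² − (Σx)²/n = 679 − 600.25 = 78.75
Sxy = Σxy − (Σx)(Σy)/n = 1795.08 − 1556.73 = 238.35
b = Sxy/Sxx = 238.35/78.75 = 3.026667
a = ȳ − b·x̄ = 31.77 − 3.026667·12.25 = -5.306667
ŷ(14) = a + b·14 = -5.306667 + 3.026667·14 = 37.066667

37.067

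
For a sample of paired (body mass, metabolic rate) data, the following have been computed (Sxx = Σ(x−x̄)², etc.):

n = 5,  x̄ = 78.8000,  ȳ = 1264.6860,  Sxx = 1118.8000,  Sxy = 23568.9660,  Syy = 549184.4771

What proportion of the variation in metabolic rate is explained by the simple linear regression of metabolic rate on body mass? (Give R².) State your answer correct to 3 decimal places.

R² = Sxy²/(Sxx·Syy) = (23568.966)²/(1118.8·549184.4771) = 0.904087

0.904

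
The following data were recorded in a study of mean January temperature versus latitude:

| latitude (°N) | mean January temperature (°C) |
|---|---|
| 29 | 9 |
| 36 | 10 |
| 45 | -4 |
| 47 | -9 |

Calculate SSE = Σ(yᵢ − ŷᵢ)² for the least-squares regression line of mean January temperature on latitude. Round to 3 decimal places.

42.383

n = 4, Σx = 157, Σy = 6, Σxy = 18, Σx² = 6371, Σy² = 278
Sxx = Σx² − (Σx)²/n = 6371 − 6162.25 = 208.75
Sxy = Σxy − (Σx)(Σy)/n = 18 − 235.5 = -217.5
Syy = Σy² − (Σy)²/n = 278 − 9 = 269
b = Sxy/Sxx = -217.5/208.75 = -1.041916
SSE = Syy − b·Sxy = 269 − (-1.041916)·(-217.5) = 42.383234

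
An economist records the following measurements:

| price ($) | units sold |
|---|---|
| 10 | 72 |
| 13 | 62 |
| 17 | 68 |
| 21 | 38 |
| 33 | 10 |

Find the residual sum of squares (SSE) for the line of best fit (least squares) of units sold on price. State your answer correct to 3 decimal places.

226.860

n = 5, Σx = 94, Σy = 250, Σxy = 3810, Σx² = 2088, Σy² = 15196
Sxx = Σx² − (Σx)²/n = 2088 − 1767.2 = 320.8
Sxy = Σxy − (Σx)(Σy)/n = 3810 − 4700 = -890
Syy = Σy² − (Σy)²/n = 15196 − 12500 = 2696
b = Sxy/Sxx = -890/320.8 = -2.774314
SSE = Syy − b·Sxy = 2696 − (-2.774314)·(-890) = 226.860349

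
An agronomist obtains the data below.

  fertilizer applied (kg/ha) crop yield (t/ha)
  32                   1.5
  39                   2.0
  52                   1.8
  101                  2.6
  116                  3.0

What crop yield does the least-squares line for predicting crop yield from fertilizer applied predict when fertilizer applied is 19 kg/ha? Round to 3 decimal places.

n = 5, Σx = 340, Σy = 10.9, Σxy = 830.2, Σx² = 28906
Sxx = Σx² − (Σx)²/n = 28906 − 23120 = 5786
Sxy = Σxy − (Σx)(Σy)/n = 830.2 − 741.2 = 89
b = Sxy/Sxx = 89/5786 = 0.015382
a = ȳ − b·x̄ = 2.18 − 0.015382·68 = 1.134027
ŷ(19) = a + b·19 = 1.134027 + 0.015382·19 = 1.426284

1.426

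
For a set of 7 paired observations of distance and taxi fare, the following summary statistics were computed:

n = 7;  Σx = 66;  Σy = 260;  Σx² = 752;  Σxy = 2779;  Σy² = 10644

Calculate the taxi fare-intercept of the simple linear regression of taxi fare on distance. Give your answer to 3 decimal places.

13.333

Sxx = Σx² − (Σx)²/n = 752 − 622.285714 = 129.714286
Sxy = Σxy − (Σx)(Σy)/n = 2779 − 2451.428571 = 327.571429
b = Sxy/Sxx = 327.571429/129.714286 = 2.525330
a = ȳ − b·x̄ = 37.142857 − 2.525330·9.428571 = 13.332599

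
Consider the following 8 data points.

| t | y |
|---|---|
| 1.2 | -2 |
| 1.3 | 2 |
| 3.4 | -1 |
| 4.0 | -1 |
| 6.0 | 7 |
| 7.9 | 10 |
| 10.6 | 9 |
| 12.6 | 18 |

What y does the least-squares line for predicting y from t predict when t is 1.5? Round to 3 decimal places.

-1.422

n = 8, Σx = 47, Σy = 42, Σxy = 436, Σx² = 400.22
Sxx = Σx² − (Σx)²/n = 400.22 − 276.125 = 124.095
Sxy = Σxy − (Σx)(Σy)/n = 436 − 246.75 = 189.25
b = Sxy/Sxx = 189.25/124.095 = 1.525041
a = ȳ − b·x̄ = 5.25 − 1.525041·5.875 = -3.709618
ŷ(1.5) = a + b·1.5 = -3.709618 + 1.525041·1.5 = -1.422056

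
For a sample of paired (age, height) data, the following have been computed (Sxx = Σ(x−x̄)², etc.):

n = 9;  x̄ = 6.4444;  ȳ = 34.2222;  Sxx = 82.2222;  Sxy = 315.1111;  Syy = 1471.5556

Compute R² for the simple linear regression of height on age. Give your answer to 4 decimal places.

R² = Sxy²/(Sxx·Syy) = (315.1111)²/(82.2222·1471.5556) = 0.820657

0.8207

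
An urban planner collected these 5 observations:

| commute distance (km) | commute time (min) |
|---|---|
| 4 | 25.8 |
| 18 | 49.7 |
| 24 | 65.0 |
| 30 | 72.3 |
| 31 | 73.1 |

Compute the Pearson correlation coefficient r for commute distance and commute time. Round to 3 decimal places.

n = 5, Σx = 107, Σy = 285.9, Σxy = 6992.9, Σx² = 2777, Σy² = 17931.63
Sxx = Σx² − (Σx)²/n = 2777 − 2289.8 = 487.2
Sxy = Σxy − (Σx)(Σy)/n = 6992.9 − 6118.26 = 874.64
Syy = Σy² − (Σy)²/n = 17931.63 − 16347.762 = 1583.868
r = Sxy/√(Sxx·Syy) = 874.64/√(771660.4896) = 874.64/878.442081 = 0.995672

0.996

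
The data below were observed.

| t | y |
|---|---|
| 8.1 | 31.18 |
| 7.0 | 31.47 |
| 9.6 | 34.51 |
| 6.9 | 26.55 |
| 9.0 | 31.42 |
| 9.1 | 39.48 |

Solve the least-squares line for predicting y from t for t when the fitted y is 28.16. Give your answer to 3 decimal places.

n = 6, Σx = 49.7, Σy = 194.61, Σxy = 1629.387, Σx² = 418.19
Sxx = Σx² − (Σx)²/n = 418.19 − 411.681667 = 6.508333
Sxy = Σxy − (Σx)(Σy)/n = 1629.387 − 1612.0195 = 17.3675
b = Sxy/Sxx = 17.3675/6.508333 = 2.668502
a = ȳ − b·x̄ = 32.435 − 2.668502·8.283333 = 10.330909
Set a + b·x = 28.16: x = (28.16 − 10.330909) / 2.668502 = 6.681311

6.681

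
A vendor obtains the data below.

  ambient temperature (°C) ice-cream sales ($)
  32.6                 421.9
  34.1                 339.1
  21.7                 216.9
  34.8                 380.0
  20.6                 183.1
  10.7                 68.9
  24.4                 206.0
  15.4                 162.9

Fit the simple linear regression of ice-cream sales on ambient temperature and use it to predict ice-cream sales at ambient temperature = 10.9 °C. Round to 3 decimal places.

n = 8, Σx = 194.3, Σy = 1978.8, Σxy = 55292.13, Σx² = 5278.87
Sxx = Σx² − (Σx)²/n = 5278.87 − 4719.06125 = 559.80875
Sxy = Σxy − (Σx)(Σy)/n = 55292.13 − 48060.105 = 7232.025
b = Sxy/Sxx = 7232.025/559.80875 = 12.918742
a = ȳ − b·x̄ = 247.35 − 12.918742·24.2875 = -66.413955
ŷ(10.9) = a + b·10.9 = -66.413955 + 12.918742·10.9 = 74.400337

74.400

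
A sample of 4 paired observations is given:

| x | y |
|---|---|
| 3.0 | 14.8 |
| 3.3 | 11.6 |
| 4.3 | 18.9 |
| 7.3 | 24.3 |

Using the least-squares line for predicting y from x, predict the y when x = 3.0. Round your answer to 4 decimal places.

n = 4, Σx = 17.9, Σy = 69.6, Σxy = 341.34, Σx² = 91.67
Sxx = Σx² − (Σx)²/n = 91.67 − 80.1025 = 11.5675
Sxy = Σxy − (Σx)(Σy)/n = 341.34 − 311.46 = 29.88
b = Sxy/Sxx = 29.88/11.5675 = 2.583099
a = ȳ − b·x̄ = 17.4 − 2.583099·4.475 = 5.840631
ŷ(3.0) = a + b·3.0 = 5.840631 + 2.583099·3 = 13.589929

13.5899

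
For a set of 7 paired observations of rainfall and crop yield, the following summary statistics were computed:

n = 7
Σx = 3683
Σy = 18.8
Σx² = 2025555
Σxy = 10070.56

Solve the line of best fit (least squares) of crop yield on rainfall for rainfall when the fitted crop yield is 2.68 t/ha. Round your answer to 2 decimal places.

523.34

Sxx = Σx² − (Σx)²/n = 2025555 − 1937784.142857 = 87770.857143
Sxy = Σxy − (Σx)(Σy)/n = 10070.56 − 9891.485714 = 179.074286
b = Sxy/Sxx = 179.074286/87770.857143 = 0.002040
a = ȳ − b·x̄ = 2.685714 − 0.002040·526.142857 = 1.612253
Set a + b·x = 2.68: x = (2.68 − 1.612253) / 0.002040 = 523.342077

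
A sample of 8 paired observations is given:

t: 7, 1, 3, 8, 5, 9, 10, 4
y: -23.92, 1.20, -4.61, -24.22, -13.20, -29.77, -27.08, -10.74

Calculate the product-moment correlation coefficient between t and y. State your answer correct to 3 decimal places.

-0.979

n = 8, Σx = 47, Σy = -132.34, Σxy = -1021.52, Σx² = 345, Σy² = 3090.6338
Sxx = Σx² − (Σx)²/n = 345 − 276.125 = 68.875
Sxy = Σxy − (Σx)(Σy)/n = -1021.52 − (-777.4975) = -244.0225
Syy = Σy² − (Σy)²/n = 3090.6338 − 2189.23445 = 901.39935
r = Sxy/√(Sxx·Syy) = -244.0225/√(62083.880231) = -244.0225/249.166371 = -0.979356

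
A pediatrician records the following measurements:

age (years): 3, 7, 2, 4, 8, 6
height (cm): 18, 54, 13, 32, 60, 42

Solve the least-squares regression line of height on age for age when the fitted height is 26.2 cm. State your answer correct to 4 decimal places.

3.7067

n = 6, Σx = 30, Σy = 219, Σxy = 1318, Σx² = 178
Sxx = Σx² − (Σx)²/n = 178 − 150 = 28
Sxy = Σxy − (Σx)(Σy)/n = 1318 − 1095 = 223
b = Sxy/Sxx = 223/28 = 7.964286
a = ȳ − b·x̄ = 36.5 − 7.964286·5 = -3.321429
Set a + b·x = 26.2: x = (26.2 − (-3.321429)) / 7.964286 = 3.706726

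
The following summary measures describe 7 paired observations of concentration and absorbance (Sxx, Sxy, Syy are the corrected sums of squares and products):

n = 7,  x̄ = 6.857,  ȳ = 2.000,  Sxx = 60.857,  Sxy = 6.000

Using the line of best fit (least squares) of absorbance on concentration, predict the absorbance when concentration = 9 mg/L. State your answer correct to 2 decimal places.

2.21

b = Sxy/Sxx = 6/60.857 = 0.098592
a = ȳ − b·x̄ = 2 − 0.098592·6.857 = 1.323956
ŷ(9) = a + b·9 = 1.323956 + 0.098592·9 = 2.211282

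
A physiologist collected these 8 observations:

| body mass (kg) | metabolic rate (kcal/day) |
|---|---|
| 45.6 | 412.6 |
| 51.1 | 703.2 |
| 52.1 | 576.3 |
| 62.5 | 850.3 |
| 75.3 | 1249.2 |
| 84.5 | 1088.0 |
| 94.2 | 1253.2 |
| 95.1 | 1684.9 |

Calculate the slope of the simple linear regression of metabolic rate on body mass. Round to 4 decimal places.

19.6081

n = 8, Σx = 560.4, Σy = 7817.7, Σxy = 602203.25, Σx² = 42039.22
Sxx = Σx² − (Σx)²/n = 42039.22 − 39256.02 = 2783.2
Sxy = Σxy − (Σx)(Σy)/n = 602203.25 − 547629.885 = 54573.365
b = Sxy/Sxx = 54573.365/2783.2 = 19.608136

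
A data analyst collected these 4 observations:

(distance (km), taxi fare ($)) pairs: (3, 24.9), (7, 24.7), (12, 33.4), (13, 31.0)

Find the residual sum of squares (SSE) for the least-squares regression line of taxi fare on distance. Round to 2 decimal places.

n = 4, Σx = 35, Σy = 114, Σxy = 1051.4, Σx² = 371, Σy² = 3306.66
Sxx = Σx² − (Σx)²/n = 371 − 306.25 = 64.75
Sxy = Σxy − (Σx)(Σy)/n = 1051.4 − 997.5 = 53.9
Syy = Σy² − (Σy)²/n = 3306.66 − 3249 = 57.66
b = Sxy/Sxx = 53.9/64.75 = 0.832432
SSE = Syy − b·Sxy = 57.66 − 0.832432·53.9 = 12.791892

12.79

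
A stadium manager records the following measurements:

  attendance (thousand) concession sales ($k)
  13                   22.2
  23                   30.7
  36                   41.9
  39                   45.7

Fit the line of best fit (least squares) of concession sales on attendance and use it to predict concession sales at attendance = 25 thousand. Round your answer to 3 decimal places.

n = 4, Σx = 111, Σy = 140.5, Σxy = 4285.4, Σx² = 3515
Sxx = Σx² − (Σx)²/n = 3515 − 3080.25 = 434.75
Sxy = Σxy − (Σx)(Σy)/n = 4285.4 − 3898.875 = 386.525
b = Sxy/Sxx = 386.525/434.75 = 0.889074
a = ȳ − b·x̄ = 35.125 − 0.889074·27.75 = 10.453191
ŷ(25) = a + b·25 = 10.453191 + 0.889074·25 = 32.680046

32.680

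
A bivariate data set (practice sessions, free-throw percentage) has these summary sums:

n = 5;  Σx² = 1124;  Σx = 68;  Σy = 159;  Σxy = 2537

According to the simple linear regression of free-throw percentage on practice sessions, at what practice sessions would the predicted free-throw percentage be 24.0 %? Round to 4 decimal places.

9.4522

Sxx = Σx² − (Σx)²/n = 1124 − 924.8 = 199.2
Sxy = Σxy − (Σx)(Σy)/n = 2537 − 2162.4 = 374.6
b = Sxy/Sxx = 374.6/199.2 = 1.880522
a = ȳ − b·x̄ = 31.8 − 1.880522·13.6 = 6.224900
Set a + b·x = 24.0: x = (24.0 − 6.224900) / 1.880522 = 9.452216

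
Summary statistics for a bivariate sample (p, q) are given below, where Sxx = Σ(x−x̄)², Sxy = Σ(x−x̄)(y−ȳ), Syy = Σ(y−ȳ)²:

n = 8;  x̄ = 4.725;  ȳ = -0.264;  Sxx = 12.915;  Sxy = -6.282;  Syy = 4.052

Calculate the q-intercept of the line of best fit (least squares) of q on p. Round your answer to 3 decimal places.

2.034

b = Sxy/Sxx = -6.282/12.915 = -0.486411
a = ȳ − b·x̄ = -0.264 − (-0.486411)·4.725 = 2.034293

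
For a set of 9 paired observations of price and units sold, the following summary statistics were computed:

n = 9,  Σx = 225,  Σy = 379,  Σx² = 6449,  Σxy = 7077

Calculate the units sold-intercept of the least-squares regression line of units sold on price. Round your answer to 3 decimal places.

Sxx = Σx² − (Σx)²/n = 6449 − 5625 = 824
Sxy = Σxy − (Σx)(Σy)/n = 7077 − 9475 = -2398
b = Sxy/Sxx = -2398/824 = -2.910194
a = ȳ − b·x̄ = 42.111111 − (-2.910194)·25 = 114.865965

114.866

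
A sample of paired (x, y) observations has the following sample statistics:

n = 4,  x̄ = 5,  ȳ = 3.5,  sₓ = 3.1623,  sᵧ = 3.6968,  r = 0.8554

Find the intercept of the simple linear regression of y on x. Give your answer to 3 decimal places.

b = r · sᵧ/sₓ = 0.8554 · 3.6968/3.1623 = 0.999982
a = ȳ − b·x̄ = 3.5 − 0.999982·5 = -1.499909

-1.500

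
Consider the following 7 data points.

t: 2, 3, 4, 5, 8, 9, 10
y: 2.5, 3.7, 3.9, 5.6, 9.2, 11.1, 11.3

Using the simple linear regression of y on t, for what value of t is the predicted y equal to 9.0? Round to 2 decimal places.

7.77

n = 7, Σx = 41, Σy = 47.3, Σxy = 346.2, Σx² = 299
Sxx = Σx² − (Σx)²/n = 299 − 240.142857 = 58.857143
Sxy = Σxy − (Σx)(Σy)/n = 346.2 − 277.042857 = 69.157143
b = Sxy/Sxx = 69.157143/58.857143 = 1.175
a = ȳ − b·x̄ = 6.757143 − 1.175·5.857143 = -0.125
Set a + b·x = 9.0: x = (9.0 − (-0.125)) / 1.175 = 7.765957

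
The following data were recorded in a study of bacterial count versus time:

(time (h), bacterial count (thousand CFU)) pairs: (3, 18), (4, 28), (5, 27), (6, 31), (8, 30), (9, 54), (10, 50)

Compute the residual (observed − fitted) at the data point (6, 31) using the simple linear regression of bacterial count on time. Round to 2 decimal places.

n = 7, Σx = 45, Σy = 238, Σxy = 1713, Σx² = 331
Sxx = Σx² − (Σx)²/n = 331 − 289.285714 = 41.714286
Sxy = Σxy − (Σx)(Σy)/n = 1713 − 1530 = 183
b = Sxy/Sxx = 183/41.714286 = 4.386986
a = ȳ − b·x̄ = 34 − 4.386986·6.428571 = 5.797945
ŷ(6) = 5.797945 + 4.386986·6 = 32.119863
residual = y − ŷ = 31 − 32.119863 = -1.119863

-1.12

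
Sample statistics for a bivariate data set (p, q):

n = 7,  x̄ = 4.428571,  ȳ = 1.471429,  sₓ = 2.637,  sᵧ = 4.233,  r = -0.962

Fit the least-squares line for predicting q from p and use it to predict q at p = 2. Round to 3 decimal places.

b = r · sᵧ/sₓ = -0.962 · 4.233/2.637 = -1.544234
a = ȳ − b·x̄ = 1.471429 − (-1.544234)·4.428571 = 8.310180
ŷ(2) = a + b·2 = 8.310180 + (-1.544234)·2 = 5.221712

5.222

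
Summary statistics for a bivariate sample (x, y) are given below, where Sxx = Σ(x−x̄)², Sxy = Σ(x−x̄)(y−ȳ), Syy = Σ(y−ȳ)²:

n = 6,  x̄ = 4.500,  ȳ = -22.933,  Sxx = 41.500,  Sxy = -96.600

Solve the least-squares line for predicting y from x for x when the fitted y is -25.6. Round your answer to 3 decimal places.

b = Sxy/Sxx = -96.6/41.5 = -2.327711
a = ȳ − b·x̄ = -22.933 − (-2.327711)·4.5 = -12.458301
Set a + b·x = -25.6: x = (-25.6 − (-12.458301)) / (-2.327711) = 5.645761

5.646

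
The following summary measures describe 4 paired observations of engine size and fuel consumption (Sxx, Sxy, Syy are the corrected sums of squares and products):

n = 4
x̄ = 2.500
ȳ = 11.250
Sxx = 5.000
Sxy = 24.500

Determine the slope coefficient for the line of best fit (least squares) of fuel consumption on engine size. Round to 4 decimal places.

4.9000

b = Sxy/Sxx = 24.5/5 = 4.9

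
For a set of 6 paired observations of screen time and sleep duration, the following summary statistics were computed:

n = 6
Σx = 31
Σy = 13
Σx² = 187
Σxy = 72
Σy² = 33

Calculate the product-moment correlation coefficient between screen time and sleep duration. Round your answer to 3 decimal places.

0.424

Sxx = Σx² − (Σx)²/n = 187 − 160.166667 = 26.833333
Sxy = Σxy − (Σx)(Σy)/n = 72 − 67.166667 = 4.833333
Syy = Σy² − (Σy)²/n = 33 − 28.166667 = 4.833333
r = Sxy/√(Sxx·Syy) = 4.833333/√(129.694444) = 4.833333/11.388347 = 0.424410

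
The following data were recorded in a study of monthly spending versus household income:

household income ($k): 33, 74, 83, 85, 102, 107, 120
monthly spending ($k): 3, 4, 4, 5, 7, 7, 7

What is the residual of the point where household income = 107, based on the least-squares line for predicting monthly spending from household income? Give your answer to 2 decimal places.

n = 7, Σx = 604, Σy = 37, Σxy = 3455, Σx² = 56932
Sxx = Σx² − (Σx)²/n = 56932 − 52116.571429 = 4815.428571
Sxy = Σxy − (Σx)(Σy)/n = 3455 − 3192.571429 = 262.428571
b = Sxy/Sxx = 262.428571/4815.428571 = 0.054497
a = ȳ − b·x̄ = 5.285714 − 0.054497·86.285714 = 0.583363
ŷ(107) = 0.583363 + 0.054497·107 = 6.414590
residual = y − ŷ = 7 − 6.414590 = 0.585410

0.59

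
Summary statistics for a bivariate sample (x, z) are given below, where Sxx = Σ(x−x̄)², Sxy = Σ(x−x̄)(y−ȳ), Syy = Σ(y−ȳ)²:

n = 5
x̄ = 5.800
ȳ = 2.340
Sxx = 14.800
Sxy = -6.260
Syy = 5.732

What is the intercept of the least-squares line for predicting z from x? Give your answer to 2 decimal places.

b = Sxy/Sxx = -6.26/14.8 = -0.422973
a = ȳ − b·x̄ = 2.34 − (-0.422973)·5.8 = 4.793243

4.79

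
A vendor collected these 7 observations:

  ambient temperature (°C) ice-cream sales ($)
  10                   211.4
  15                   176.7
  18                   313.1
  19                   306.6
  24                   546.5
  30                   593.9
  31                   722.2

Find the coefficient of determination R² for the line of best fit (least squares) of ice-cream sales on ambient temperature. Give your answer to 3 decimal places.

n = 7, Σx = 147, Σy = 2870.4, Σxy = 69546.9, Σx² = 3447, Σy² = 1440900.32
Sxx = Σx² − (Σx)²/n = 3447 − 3087 = 360
Sxy = Σxy − (Σx)(Σy)/n = 69546.9 − 60278.4 = 9268.5
Syy = Σy² − (Σy)²/n = 1440900.32 − 1177028.022857 = 263872.297143
R² = Sxy²/(Sxx·Syy) = (9268.5)²/(360·263872.297143) = 0.904321

0.904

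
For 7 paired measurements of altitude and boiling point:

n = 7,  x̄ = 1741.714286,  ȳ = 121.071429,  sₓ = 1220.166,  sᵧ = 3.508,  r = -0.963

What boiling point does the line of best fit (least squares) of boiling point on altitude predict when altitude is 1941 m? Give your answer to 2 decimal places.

120.52

b = r · sᵧ/sₓ = -0.963 · 3.508/1220.166 = -0.002769
a = ȳ − b·x̄ = 121.071429 − (-0.002769)·1741.714286 = 125.893614
ŷ(1941) = a + b·1941 = 125.893614 + (-0.002769)·1941 = 120.519678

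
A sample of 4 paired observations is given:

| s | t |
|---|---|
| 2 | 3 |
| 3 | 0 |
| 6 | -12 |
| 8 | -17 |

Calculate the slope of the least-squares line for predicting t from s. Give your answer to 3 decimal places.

-3.451

n = 4, Σx = 19, Σy = -26, Σxy = -202, Σx² = 113
Sxx = Σx² − (Σx)²/n = 113 − 90.25 = 22.75
Sxy = Σxy − (Σx)(Σy)/n = -202 − (-123.5) = -78.5
b = Sxy/Sxx = -78.5/22.75 = -3.450549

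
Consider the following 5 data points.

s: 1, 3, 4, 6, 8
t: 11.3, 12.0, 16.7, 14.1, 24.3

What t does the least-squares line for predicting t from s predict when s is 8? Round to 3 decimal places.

21.615

n = 5, Σx = 22, Σy = 78.4, Σxy = 393.1, Σx² = 126
Sxx = Σx² − (Σx)²/n = 126 − 96.8 = 29.2
Sxy = Σxy − (Σx)(Σy)/n = 393.1 − 344.96 = 48.14
b = Sxy/Sxx = 48.14/29.2 = 1.648630
a = ȳ − b·x̄ = 15.68 − 1.648630·4.4 = 8.426027
ŷ(8) = a + b·8 = 8.426027 + 1.648630·8 = 21.615068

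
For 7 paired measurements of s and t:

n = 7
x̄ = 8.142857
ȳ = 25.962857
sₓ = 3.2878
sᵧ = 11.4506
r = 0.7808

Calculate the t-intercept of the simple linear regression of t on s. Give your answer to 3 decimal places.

b = r · sᵧ/sₓ = 0.7808 · 11.4506/3.2878 = 2.719335
a = ȳ − b·x̄ = 25.962857 − 2.719335·8.142857 = 3.819704

3.820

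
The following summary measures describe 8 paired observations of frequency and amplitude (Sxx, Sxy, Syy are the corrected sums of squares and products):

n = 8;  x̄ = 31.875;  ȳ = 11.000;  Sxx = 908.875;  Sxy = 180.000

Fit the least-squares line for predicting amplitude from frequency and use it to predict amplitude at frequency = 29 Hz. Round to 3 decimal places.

10.431

b = Sxy/Sxx = 180/908.875 = 0.198047
a = ȳ − b·x̄ = 11 − 0.198047·31.875 = 4.687251
ŷ(29) = a + b·29 = 4.687251 + 0.198047·29 = 10.430615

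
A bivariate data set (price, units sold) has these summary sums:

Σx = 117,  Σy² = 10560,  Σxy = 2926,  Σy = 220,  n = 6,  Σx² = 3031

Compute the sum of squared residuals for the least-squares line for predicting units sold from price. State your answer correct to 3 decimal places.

Sxx = Σx² − (Σx)²/n = 3031 − 2281.5 = 749.5
Sxy = Σxy − (Σx)(Σy)/n = 2926 − 4290 = -1364
Syy = Σy² − (Σy)²/n = 10560 − 8066.666667 = 2493.333333
b = Sxy/Sxx = -1364/749.5 = -1.819880
SSE = Syy − b·Sxy = 2493.333333 − (-1.819880)·(-1364) = 11.017123

11.017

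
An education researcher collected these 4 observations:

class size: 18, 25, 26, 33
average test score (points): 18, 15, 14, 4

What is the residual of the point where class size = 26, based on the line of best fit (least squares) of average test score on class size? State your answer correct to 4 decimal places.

n = 4, Σx = 102, Σy = 51, Σxy = 1195, Σx² = 2714
Sxx = Σx² − (Σx)²/n = 2714 − 2601 = 113
Sxy = Σxy − (Σx)(Σy)/n = 1195 − 1300.5 = -105.5
b = Sxy/Sxx = -105.5/113 = -0.933628
a = ȳ − b·x̄ = 12.75 − (-0.933628)·25.5 = 36.557522
ŷ(26) = 36.557522 + (-0.933628)·26 = 12.283186
residual = y − ŷ = 14 − 12.283186 = 1.716814

1.7168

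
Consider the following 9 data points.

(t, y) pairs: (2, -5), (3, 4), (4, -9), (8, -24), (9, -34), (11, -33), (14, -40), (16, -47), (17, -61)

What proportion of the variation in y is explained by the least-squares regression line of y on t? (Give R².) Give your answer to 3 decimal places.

n = 9, Σx = 84, Σy = -249, Σxy = -3244, Σx² = 1036, Σy² = 10473
Sxx = Σx² − (Σx)²/n = 1036 − 784 = 252
Sxy = Σxy − (Σx)(Σy)/n = -3244 − (-2324) = -920
Syy = Σy² − (Σy)²/n = 10473 − 6889 = 3584
R² = Sxy²/(Sxx·Syy) = (-920)²/(252·3584) = 0.937146

0.937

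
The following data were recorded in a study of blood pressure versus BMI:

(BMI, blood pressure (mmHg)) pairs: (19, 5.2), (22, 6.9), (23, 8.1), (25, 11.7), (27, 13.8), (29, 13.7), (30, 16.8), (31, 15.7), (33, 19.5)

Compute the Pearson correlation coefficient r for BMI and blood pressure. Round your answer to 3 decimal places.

0.981

n = 9, Σx = 239, Σy = 111.4, Σxy = 3133.5, Σx² = 6519, Σy² = 1564.26
Sxx = Σx² − (Σx)²/n = 6519 − 6346.777778 = 172.222222
Sxy = Σxy − (Σx)(Σy)/n = 3133.5 − 2958.288889 = 175.211111
Syy = Σy² − (Σy)²/n = 1564.26 − 1378.884444 = 185.375556
r = Sxy/√(Sxx·Syy) = 175.211111/√(31925.790123) = 175.211111/178.677895 = 0.980598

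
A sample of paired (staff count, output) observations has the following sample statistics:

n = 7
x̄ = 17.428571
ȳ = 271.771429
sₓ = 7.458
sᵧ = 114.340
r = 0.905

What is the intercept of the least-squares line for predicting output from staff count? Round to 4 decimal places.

b = r · sᵧ/sₓ = 0.905 · 114.34/7.458 = 13.874725
a = ȳ − b·x̄ = 271.771429 − 13.874725·17.428571 = 29.954797

29.9548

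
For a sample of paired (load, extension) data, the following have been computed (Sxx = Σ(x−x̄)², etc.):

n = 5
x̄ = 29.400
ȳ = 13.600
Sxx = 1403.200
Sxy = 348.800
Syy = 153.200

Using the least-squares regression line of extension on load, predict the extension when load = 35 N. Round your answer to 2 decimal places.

14.99

b = Sxy/Sxx = 348.8/1403.2 = 0.248575
a = ȳ − b·x̄ = 13.6 − 0.248575·29.4 = 6.291904
ŷ(35) = a + b·35 = 6.291904 + 0.248575·35 = 14.992018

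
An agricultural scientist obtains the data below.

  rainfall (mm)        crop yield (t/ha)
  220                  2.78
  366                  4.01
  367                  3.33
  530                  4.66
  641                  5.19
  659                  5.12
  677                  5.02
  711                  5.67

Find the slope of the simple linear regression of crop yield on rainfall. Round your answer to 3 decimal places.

0.005

n = 8, Σx = 4171, Σy = 35.78, Σxy = 19901.95, Σx² = 2406957
Sxx = Σx² − (Σx)²/n = 2406957 − 2174655.125 = 232301.875
Sxy = Σxy − (Σx)(Σy)/n = 19901.95 − 18654.7975 = 1247.1525
b = Sxy/Sxx = 1247.1525/232301.875 = 0.005369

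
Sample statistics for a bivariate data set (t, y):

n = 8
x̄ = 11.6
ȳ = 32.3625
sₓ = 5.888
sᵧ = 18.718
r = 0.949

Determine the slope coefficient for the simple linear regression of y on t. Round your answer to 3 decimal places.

b = r · sᵧ/sₓ = 0.949 · 18.718/5.888 = 3.016879

3.017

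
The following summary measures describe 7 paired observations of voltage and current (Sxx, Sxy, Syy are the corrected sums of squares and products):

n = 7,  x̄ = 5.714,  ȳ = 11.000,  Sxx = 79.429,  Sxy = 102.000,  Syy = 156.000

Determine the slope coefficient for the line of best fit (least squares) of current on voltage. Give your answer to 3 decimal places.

1.284

b = Sxy/Sxx = 102/79.429 = 1.284166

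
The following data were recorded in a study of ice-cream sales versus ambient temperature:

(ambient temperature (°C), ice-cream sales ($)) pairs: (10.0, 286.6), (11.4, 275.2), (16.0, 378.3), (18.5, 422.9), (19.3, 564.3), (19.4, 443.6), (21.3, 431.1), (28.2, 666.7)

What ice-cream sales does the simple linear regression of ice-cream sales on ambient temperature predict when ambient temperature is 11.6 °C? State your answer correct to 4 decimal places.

297.7614

n = 8, Σx = 144.1, Σy = 3468.7, Σxy = 67359.93, Σx² = 2825.99
Sxx = Σx² − (Σx)²/n = 2825.99 − 2595.60125 = 230.38875
Sxy = Σxy − (Σx)(Σy)/n = 67359.93 − 62479.95875 = 4879.97125
b = Sxy/Sxx = 4879.97125/230.38875 = 21.181465
a = ȳ − b·x̄ = 433.5875 − 21.181465·18.0125 = 52.056361
ŷ(11.6) = a + b·11.6 = 52.056361 + 21.181465·11.6 = 297.761356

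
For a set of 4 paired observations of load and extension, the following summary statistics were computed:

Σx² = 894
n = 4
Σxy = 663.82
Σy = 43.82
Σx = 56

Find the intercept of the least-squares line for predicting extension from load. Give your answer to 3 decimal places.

4.548

Sxx = Σx² − (Σx)²/n = 894 − 784 = 110
Sxy = Σxy − (Σx)(Σy)/n = 663.82 − 613.48 = 50.34
b = Sxy/Sxx = 50.34/110 = 0.457636
a = ȳ − b·x̄ = 10.955 − 0.457636·14 = 4.548091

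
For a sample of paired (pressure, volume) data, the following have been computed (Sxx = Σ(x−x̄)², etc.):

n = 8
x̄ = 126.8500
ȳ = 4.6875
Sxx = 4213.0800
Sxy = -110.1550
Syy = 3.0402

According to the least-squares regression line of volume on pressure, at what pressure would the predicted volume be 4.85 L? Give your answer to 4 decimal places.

120.6349

b = Sxy/Sxx = -110.155/4213.08 = -0.026146
a = ȳ − b·x̄ = 4.6875 − (-0.026146)·126.85 = 8.004114
Set a + b·x = 4.85: x = (4.85 − 8.004114) / (-0.026146) = 120.634889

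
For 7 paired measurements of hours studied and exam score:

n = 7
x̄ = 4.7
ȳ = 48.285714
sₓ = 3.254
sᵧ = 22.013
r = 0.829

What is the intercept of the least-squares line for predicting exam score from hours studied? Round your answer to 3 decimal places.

21.928

b = r · sᵧ/sₓ = 0.829 · 22.013/3.254 = 5.608106
a = ȳ − b·x̄ = 48.285714 − 5.608106·4.7 = 21.927616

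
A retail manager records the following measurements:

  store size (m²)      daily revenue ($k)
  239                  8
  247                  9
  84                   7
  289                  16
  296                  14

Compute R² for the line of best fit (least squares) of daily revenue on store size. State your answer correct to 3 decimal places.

n = 5, Σx = 1155, Σy = 54, Σxy = 13491, Σx² = 296323, Σy² = 646
Sxx = Σx² − (Σx)²/n = 296323 − 266805 = 29518
Sxy = Σxy − (Σx)(Σy)/n = 13491 − 12474 = 1017
Syy = Σy² − (Σy)²/n = 646 − 583.2 = 62.8
R² = Sxy²/(Sxx·Syy) = (1017)²/(29518·62.8) = 0.557950

0.558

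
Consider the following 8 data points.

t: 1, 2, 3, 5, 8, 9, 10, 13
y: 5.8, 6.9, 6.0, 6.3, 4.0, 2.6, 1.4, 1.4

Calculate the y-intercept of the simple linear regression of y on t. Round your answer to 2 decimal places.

n = 8, Σx = 51, Σy = 34.4, Σxy = 156.7, Σx² = 453
Sxx = Σx² − (Σx)²/n = 453 − 325.125 = 127.875
Sxy = Σxy − (Σx)(Σy)/n = 156.7 − 219.3 = -62.6
b = Sxy/Sxx = -62.6/127.875 = -0.489541
a = ȳ − b·x̄ = 4.3 − (-0.489541)·6.375 = 7.420821

7.42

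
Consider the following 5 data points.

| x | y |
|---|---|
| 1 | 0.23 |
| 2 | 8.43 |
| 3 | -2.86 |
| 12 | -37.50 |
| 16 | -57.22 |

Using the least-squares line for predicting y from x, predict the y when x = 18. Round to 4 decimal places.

-63.8801

n = 5, Σx = 34, Σy = -88.92, Σxy = -1357.01, Σx² = 414
Sxx = Σx² − (Σx)²/n = 414 − 231.2 = 182.8
Sxy = Σxy − (Σx)(Σy)/n = -1357.01 − (-604.656) = -752.354
b = Sxy/Sxx = -752.354/182.8 = -4.115722
a = ȳ − b·x̄ = -17.784 − (-4.115722)·6.8 = 10.202910
ŷ(18) = a + b·18 = 10.202910 + (-4.115722)·18 = -63.880088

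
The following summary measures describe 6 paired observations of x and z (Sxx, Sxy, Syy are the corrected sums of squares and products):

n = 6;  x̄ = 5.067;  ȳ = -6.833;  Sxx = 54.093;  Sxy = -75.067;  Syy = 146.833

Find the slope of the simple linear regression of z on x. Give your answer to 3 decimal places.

b = Sxy/Sxx = -75.067/54.093 = -1.387740

-1.388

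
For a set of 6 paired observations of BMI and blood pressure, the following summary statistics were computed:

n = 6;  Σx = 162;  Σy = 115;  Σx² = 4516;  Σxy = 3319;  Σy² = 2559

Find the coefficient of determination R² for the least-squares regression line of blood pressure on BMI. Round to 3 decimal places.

Sxx = Σx² − (Σx)²/n = 4516 − 4374 = 142
Sxy = Σxy − (Σx)(Σy)/n = 3319 − 3105 = 214
Syy = Σy² − (Σy)²/n = 2559 − 2204.166667 = 354.833333
R² = Sxy²/(Sxx·Syy) = (214)²/(142·354.833333) = 0.908897

0.909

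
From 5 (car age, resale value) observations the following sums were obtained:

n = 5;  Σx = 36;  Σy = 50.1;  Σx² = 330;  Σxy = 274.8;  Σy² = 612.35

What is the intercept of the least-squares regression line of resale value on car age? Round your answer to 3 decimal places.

Sxx = Σx² − (Σx)²/n = 330 − 259.2 = 70.8
Sxy = Σxy − (Σx)(Σy)/n = 274.8 − 360.72 = -85.92
b = Sxy/Sxx = -85.92/70.8 = -1.213559
a = ȳ − b·x̄ = 10.02 − (-1.213559)·7.2 = 18.757627

18.758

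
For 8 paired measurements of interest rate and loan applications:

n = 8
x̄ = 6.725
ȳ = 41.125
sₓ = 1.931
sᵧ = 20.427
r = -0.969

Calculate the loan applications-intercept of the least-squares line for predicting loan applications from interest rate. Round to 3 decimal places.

110.060

b = r · sᵧ/sₓ = -0.969 · 20.427/1.931 = -10.250525
a = ȳ − b·x̄ = 41.125 − (-10.250525)·6.725 = 110.059778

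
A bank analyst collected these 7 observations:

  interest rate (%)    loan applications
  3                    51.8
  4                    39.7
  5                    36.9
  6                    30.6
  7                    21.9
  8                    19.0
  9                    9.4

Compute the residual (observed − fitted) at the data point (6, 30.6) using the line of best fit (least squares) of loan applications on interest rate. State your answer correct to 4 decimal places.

n = 7, Σx = 42, Σy = 209.3, Σxy = 1072.2, Σx² = 280
Sxx = Σx² − (Σx)²/n = 280 − 252 = 28
Sxy = Σxy − (Σx)(Σy)/n = 1072.2 − 1255.8 = -183.6
b = Sxy/Sxx = -183.6/28 = -6.557143
a = ȳ − b·x̄ = 29.9 − (-6.557143)·6 = 69.242857
ŷ(6) = 69.242857 + (-6.557143)·6 = 29.9
residual = y − ŷ = 30.6 − 29.9 = 0.7

0.7000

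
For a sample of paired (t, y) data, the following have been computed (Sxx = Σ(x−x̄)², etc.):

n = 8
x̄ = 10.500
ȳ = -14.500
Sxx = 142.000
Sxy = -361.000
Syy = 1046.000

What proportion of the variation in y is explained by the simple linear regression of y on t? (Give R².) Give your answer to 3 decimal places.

R² = Sxy²/(Sxx·Syy) = (-361)²/(142·1046) = 0.877393

0.877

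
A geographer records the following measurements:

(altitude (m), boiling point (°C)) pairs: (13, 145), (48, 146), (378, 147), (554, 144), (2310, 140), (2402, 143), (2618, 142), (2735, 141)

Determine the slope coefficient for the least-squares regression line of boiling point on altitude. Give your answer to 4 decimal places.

n = 8, Σx = 11058, Σy = 1148, Σxy = 1568512, Σx² = 25892126
Sxx = Σx² − (Σx)²/n = 25892126 − 15284920.5 = 10607205.5
Sxy = Σxy − (Σx)(Σy)/n = 1568512 − 1586823 = -18311
b = Sxy/Sxx = -18311/10607205.5 = -0.001726

-0.0017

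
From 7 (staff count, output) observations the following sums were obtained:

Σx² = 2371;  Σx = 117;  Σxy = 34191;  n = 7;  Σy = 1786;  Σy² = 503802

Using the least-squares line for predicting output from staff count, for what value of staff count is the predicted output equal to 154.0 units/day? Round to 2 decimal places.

Sxx = Σx² − (Σx)²/n = 2371 − 1955.571429 = 415.428571
Sxy = Σxy − (Σx)(Σy)/n = 34191 − 29851.714286 = 4339.285714
b = Sxy/Sxx = 4339.285714/415.428571 = 10.445323
a = ȳ − b·x̄ = 255.142857 − 10.445323·16.714286 = 80.556740
Set a + b·x = 154.0: x = (154.0 − 80.556740) / 10.445323 = 7.031210

7.03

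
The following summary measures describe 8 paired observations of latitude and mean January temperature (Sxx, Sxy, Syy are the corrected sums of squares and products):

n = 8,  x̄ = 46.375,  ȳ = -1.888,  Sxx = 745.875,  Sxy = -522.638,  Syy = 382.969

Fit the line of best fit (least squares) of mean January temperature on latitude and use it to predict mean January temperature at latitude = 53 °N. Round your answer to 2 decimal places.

b = Sxy/Sxx = -522.638/745.875 = -0.700705
a = ȳ − b·x̄ = -1.888 − (-0.700705)·46.375 = 30.607173
ŷ(53) = a + b·53 = 30.607173 + (-0.700705)·53 = -6.530168

-6.53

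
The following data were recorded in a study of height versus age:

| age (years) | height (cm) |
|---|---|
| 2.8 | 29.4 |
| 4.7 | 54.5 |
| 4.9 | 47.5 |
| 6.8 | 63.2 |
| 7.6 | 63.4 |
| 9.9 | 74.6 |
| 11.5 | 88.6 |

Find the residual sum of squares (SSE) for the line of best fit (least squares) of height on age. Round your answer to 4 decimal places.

122.6354

n = 7, Σx = 48.2, Σy = 421.2, Σxy = 3240.26, Σx² = 388.2, Σy² = 27519.78
Sxx = Σx² − (Σx)²/n = 388.2 − 331.891429 = 56.308571
Sxy = Σxy − (Σx)(Σy)/n = 3240.26 − 2900.262857 = 339.997143
Syy = Σy² − (Σy)²/n = 27519.78 − 25344.205714 = 2175.574286
b = Sxy/Sxx = 339.997143/56.308571 = 6.038106
SSE = Syy − b·Sxy = 2175.574286 − 6.038106·339.997143 = 122.635378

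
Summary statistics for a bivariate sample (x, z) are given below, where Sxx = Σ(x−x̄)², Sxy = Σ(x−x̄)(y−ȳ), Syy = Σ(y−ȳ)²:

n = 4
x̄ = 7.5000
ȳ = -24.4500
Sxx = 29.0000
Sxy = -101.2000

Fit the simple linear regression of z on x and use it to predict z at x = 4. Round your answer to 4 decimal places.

b = Sxy/Sxx = -101.2/29 = -3.489655
a = ȳ − b·x̄ = -24.45 − (-3.489655)·7.5 = 1.722414
ŷ(4) = a + b·4 = 1.722414 + (-3.489655)·4 = -12.236207

-12.2362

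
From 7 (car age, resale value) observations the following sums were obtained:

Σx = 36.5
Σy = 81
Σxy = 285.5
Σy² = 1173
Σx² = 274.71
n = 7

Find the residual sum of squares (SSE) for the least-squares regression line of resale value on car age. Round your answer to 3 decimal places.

13.766

Sxx = Σx² − (Σx)²/n = 274.71 − 190.321429 = 84.388571
Sxy = Σxy − (Σx)(Σy)/n = 285.5 − 422.357143 = -136.857143
Syy = Σy² − (Σy)²/n = 1173 − 937.285714 = 235.714286
b = Sxy/Sxx = -136.857143/84.388571 = -1.621750
SSE = Syy − b·Sxy = 235.714286 − (-1.621750)·(-136.857143) = 13.766251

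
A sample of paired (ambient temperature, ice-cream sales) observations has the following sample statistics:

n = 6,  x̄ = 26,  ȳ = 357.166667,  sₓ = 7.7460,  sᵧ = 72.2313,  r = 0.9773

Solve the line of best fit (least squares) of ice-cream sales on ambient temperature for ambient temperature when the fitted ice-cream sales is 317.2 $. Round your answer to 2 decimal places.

b = r · sᵧ/sₓ = 0.9773 · 72.2313/7.746 = 9.113304
a = ȳ − b·x̄ = 357.166667 − 9.113304·26 = 120.220774
Set a + b·x = 317.2: x = (317.2 − 120.220774) / 9.113304 = 21.614470

21.61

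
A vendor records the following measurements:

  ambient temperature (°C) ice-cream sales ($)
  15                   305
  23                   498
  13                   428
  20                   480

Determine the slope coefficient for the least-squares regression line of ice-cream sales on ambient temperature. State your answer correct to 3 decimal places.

13.112

n = 4, Σx = 71, Σy = 1711, Σxy = 31193, Σx² = 1323
Sxx = Σx² − (Σx)²/n = 1323 − 1260.25 = 62.75
Sxy = Σxy − (Σx)(Σy)/n = 31193 − 30370.25 = 822.75
b = Sxy/Sxx = 822.75/62.75 = 13.111554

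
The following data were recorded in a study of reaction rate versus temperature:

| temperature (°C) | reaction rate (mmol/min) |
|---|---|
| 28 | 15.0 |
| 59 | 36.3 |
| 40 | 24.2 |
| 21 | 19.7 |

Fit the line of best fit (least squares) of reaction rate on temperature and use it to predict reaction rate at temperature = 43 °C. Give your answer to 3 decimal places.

26.843

n = 4, Σx = 148, Σy = 95.2, Σxy = 3943.4, Σx² = 6306
Sxx = Σx² − (Σx)²/n = 6306 − 5476 = 830
Sxy = Σxy − (Σx)(Σy)/n = 3943.4 − 3522.4 = 421
b = Sxy/Sxx = 421/830 = 0.507229
a = ȳ − b·x̄ = 23.8 − 0.507229·37 = 5.032530
ŷ(43) = a + b·43 = 5.032530 + 0.507229·43 = 26.843373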